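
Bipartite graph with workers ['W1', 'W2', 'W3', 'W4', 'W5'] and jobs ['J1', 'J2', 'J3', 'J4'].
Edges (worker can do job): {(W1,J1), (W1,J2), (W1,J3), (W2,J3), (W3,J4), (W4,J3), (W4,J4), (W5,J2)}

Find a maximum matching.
Matching: {(W1,J1), (W3,J4), (W4,J3), (W5,J2)}

Maximum matching (size 4):
  W1 → J1
  W3 → J4
  W4 → J3
  W5 → J2

Each worker is assigned to at most one job, and each job to at most one worker.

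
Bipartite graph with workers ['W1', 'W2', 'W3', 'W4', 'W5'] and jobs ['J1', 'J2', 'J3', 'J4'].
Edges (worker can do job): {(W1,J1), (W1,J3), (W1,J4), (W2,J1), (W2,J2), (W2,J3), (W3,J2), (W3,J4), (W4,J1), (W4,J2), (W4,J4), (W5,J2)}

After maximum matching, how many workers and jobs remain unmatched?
Unmatched: 1 workers, 0 jobs

Maximum matching size: 4
Workers: 5 total, 4 matched, 1 unmatched
Jobs: 4 total, 4 matched, 0 unmatched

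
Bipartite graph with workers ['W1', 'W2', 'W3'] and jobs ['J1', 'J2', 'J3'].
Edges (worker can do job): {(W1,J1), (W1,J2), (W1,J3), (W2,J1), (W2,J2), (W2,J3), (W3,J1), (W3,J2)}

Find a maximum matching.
Matching: {(W1,J1), (W2,J3), (W3,J2)}

Maximum matching (size 3):
  W1 → J1
  W2 → J3
  W3 → J2

Each worker is assigned to at most one job, and each job to at most one worker.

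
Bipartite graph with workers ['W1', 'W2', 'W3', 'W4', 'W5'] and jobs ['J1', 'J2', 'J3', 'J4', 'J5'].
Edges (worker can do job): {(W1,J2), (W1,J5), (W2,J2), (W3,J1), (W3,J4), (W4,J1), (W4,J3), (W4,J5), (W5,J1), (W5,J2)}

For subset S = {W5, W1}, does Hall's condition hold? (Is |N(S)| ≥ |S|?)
Yes: |N(S)| = 3, |S| = 2

Subset S = {W5, W1}
Neighbors N(S) = {J1, J2, J5}

|N(S)| = 3, |S| = 2
Hall's condition: |N(S)| ≥ |S| is satisfied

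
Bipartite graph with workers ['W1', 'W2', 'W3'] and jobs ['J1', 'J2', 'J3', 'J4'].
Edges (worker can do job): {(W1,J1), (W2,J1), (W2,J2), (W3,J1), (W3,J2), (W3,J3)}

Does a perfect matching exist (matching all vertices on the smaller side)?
Yes, perfect matching exists (size 3)

Perfect matching: {(W1,J1), (W2,J2), (W3,J3)}
All 3 vertices on the smaller side are matched.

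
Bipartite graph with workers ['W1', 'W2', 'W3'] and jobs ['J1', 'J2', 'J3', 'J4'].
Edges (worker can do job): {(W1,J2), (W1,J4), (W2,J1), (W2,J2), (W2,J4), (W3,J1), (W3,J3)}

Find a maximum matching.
Matching: {(W1,J4), (W2,J1), (W3,J3)}

Maximum matching (size 3):
  W1 → J4
  W2 → J1
  W3 → J3

Each worker is assigned to at most one job, and each job to at most one worker.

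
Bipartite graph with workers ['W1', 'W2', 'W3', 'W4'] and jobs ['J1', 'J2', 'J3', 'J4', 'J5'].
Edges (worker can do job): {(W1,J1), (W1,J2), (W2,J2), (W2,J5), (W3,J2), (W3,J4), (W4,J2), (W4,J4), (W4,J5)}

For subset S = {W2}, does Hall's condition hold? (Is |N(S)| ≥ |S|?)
Yes: |N(S)| = 2, |S| = 1

Subset S = {W2}
Neighbors N(S) = {J2, J5}

|N(S)| = 2, |S| = 1
Hall's condition: |N(S)| ≥ |S| is satisfied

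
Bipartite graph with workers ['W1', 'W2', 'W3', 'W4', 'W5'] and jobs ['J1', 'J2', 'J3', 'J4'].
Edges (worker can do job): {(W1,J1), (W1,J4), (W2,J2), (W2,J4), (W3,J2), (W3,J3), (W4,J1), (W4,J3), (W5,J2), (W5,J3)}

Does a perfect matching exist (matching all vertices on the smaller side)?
Yes, perfect matching exists (size 4)

Perfect matching: {(W1,J4), (W3,J3), (W4,J1), (W5,J2)}
All 4 vertices on the smaller side are matched.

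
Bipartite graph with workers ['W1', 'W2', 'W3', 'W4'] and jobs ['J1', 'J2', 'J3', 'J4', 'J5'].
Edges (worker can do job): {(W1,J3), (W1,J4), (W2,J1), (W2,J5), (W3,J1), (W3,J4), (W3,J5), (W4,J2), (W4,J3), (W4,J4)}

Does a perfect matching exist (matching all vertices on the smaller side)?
Yes, perfect matching exists (size 4)

Perfect matching: {(W1,J4), (W2,J5), (W3,J1), (W4,J3)}
All 4 vertices on the smaller side are matched.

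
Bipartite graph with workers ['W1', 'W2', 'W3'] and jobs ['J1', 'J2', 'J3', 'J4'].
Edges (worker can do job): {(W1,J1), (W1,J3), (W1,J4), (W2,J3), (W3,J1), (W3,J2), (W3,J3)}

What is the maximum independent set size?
Maximum independent set = 4

By König's theorem:
- Min vertex cover = Max matching = 3
- Max independent set = Total vertices - Min vertex cover
- Max independent set = 7 - 3 = 4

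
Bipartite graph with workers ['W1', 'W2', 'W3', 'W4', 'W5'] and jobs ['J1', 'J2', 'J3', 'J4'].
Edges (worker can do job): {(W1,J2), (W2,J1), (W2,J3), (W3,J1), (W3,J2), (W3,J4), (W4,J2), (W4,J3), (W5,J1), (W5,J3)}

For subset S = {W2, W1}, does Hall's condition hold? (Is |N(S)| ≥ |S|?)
Yes: |N(S)| = 3, |S| = 2

Subset S = {W2, W1}
Neighbors N(S) = {J1, J2, J3}

|N(S)| = 3, |S| = 2
Hall's condition: |N(S)| ≥ |S| is satisfied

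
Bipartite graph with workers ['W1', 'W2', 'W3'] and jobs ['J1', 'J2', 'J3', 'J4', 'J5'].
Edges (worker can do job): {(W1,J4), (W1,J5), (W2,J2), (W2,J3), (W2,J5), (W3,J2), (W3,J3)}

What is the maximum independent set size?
Maximum independent set = 5

By König's theorem:
- Min vertex cover = Max matching = 3
- Max independent set = Total vertices - Min vertex cover
- Max independent set = 8 - 3 = 5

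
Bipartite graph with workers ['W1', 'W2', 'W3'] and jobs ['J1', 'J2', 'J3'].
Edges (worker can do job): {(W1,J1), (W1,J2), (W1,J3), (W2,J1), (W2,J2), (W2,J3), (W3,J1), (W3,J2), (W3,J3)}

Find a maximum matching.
Matching: {(W1,J3), (W2,J2), (W3,J1)}

Maximum matching (size 3):
  W1 → J3
  W2 → J2
  W3 → J1

Each worker is assigned to at most one job, and each job to at most one worker.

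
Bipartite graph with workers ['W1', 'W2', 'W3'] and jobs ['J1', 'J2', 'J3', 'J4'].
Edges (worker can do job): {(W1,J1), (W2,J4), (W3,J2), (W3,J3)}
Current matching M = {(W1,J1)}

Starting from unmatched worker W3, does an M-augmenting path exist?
Yes: W3 → J3

An M-augmenting path alternates non-matching / matching edges, starting and ending at unmatched vertices.
Path: W3 → J3
(J3 is unmatched in M, so the path is augmenting.)
Flipping edges along this path would increase |M| from 1 to 2.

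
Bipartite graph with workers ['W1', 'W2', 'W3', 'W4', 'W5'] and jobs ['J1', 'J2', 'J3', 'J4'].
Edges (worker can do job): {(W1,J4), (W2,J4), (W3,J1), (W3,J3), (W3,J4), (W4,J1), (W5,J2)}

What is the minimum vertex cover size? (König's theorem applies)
Minimum vertex cover size = 4

By König's theorem: in bipartite graphs,
min vertex cover = max matching = 4

Maximum matching has size 4, so minimum vertex cover also has size 4.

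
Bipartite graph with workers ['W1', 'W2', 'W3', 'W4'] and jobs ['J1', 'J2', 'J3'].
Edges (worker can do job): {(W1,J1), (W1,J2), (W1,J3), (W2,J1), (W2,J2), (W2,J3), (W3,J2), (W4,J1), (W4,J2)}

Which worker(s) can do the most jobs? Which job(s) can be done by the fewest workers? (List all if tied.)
Most versatile: W1, W2 (3 jobs); Least covered: J3 (2 workers)

Worker degrees (jobs they can do): W1:3, W2:3, W3:1, W4:2
Job degrees (workers who can do it): J1:3, J2:4, J3:2

Maximum worker degree is 3, achieved by: W1, W2
Minimum job degree is 2, achieved by: J3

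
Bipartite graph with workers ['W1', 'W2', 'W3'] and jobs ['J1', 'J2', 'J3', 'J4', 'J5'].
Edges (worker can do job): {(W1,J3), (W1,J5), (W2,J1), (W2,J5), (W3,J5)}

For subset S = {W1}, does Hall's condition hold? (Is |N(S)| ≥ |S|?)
Yes: |N(S)| = 2, |S| = 1

Subset S = {W1}
Neighbors N(S) = {J3, J5}

|N(S)| = 2, |S| = 1
Hall's condition: |N(S)| ≥ |S| is satisfied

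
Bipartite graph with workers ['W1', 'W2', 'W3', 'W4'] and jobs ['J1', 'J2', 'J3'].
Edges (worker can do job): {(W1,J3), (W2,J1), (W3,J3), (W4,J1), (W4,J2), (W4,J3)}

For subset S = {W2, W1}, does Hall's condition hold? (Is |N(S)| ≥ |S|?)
Yes: |N(S)| = 2, |S| = 2

Subset S = {W2, W1}
Neighbors N(S) = {J1, J3}

|N(S)| = 2, |S| = 2
Hall's condition: |N(S)| ≥ |S| is satisfied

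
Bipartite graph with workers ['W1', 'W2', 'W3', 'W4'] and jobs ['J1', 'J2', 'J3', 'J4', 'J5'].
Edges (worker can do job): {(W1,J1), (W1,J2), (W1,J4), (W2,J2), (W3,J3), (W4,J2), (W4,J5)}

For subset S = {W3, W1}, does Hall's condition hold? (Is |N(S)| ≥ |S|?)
Yes: |N(S)| = 4, |S| = 2

Subset S = {W3, W1}
Neighbors N(S) = {J1, J2, J3, J4}

|N(S)| = 4, |S| = 2
Hall's condition: |N(S)| ≥ |S| is satisfied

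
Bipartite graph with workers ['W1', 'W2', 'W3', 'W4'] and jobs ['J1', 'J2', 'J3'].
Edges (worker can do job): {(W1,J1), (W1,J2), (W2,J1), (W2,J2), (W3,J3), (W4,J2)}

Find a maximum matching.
Matching: {(W1,J1), (W3,J3), (W4,J2)}

Maximum matching (size 3):
  W1 → J1
  W3 → J3
  W4 → J2

Each worker is assigned to at most one job, and each job to at most one worker.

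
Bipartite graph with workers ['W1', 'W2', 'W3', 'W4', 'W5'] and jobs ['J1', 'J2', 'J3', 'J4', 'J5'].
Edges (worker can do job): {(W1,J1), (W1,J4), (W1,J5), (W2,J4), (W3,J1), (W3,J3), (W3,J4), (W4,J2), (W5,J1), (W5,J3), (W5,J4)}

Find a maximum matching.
Matching: {(W1,J5), (W2,J4), (W3,J1), (W4,J2), (W5,J3)}

Maximum matching (size 5):
  W1 → J5
  W2 → J4
  W3 → J1
  W4 → J2
  W5 → J3

Each worker is assigned to at most one job, and each job to at most one worker.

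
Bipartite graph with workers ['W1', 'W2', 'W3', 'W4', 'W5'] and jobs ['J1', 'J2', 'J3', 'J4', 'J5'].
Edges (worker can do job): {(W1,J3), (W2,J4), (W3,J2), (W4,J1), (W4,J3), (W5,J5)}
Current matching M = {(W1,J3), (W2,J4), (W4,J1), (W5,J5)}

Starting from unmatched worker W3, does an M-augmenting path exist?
Yes: W3 → J2

An M-augmenting path alternates non-matching / matching edges, starting and ending at unmatched vertices.
Path: W3 → J2
(J2 is unmatched in M, so the path is augmenting.)
Flipping edges along this path would increase |M| from 4 to 5.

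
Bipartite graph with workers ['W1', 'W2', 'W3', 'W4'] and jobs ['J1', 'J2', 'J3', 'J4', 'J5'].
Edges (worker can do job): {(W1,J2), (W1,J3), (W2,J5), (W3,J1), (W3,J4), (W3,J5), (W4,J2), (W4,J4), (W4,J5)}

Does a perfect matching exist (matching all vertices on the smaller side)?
Yes, perfect matching exists (size 4)

Perfect matching: {(W1,J3), (W2,J5), (W3,J1), (W4,J2)}
All 4 vertices on the smaller side are matched.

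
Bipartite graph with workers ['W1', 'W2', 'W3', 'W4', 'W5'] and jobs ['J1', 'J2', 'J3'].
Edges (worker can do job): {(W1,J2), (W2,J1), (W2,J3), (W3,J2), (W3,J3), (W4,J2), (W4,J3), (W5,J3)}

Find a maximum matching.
Matching: {(W2,J1), (W3,J2), (W5,J3)}

Maximum matching (size 3):
  W2 → J1
  W3 → J2
  W5 → J3

Each worker is assigned to at most one job, and each job to at most one worker.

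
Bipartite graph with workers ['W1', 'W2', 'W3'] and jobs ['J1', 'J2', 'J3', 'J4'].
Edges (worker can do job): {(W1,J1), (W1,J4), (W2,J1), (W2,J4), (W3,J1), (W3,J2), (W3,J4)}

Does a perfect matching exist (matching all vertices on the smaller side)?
Yes, perfect matching exists (size 3)

Perfect matching: {(W1,J4), (W2,J1), (W3,J2)}
All 3 vertices on the smaller side are matched.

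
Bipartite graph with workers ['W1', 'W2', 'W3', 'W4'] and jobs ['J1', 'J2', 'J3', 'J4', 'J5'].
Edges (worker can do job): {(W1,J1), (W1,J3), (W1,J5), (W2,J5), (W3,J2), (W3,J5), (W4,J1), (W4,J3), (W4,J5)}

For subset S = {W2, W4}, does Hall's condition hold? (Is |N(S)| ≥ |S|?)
Yes: |N(S)| = 3, |S| = 2

Subset S = {W2, W4}
Neighbors N(S) = {J1, J3, J5}

|N(S)| = 3, |S| = 2
Hall's condition: |N(S)| ≥ |S| is satisfied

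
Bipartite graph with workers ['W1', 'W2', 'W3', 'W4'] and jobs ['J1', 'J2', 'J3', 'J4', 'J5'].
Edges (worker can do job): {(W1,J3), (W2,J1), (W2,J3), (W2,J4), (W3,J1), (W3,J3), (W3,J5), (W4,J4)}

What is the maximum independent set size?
Maximum independent set = 5

By König's theorem:
- Min vertex cover = Max matching = 4
- Max independent set = Total vertices - Min vertex cover
- Max independent set = 9 - 4 = 5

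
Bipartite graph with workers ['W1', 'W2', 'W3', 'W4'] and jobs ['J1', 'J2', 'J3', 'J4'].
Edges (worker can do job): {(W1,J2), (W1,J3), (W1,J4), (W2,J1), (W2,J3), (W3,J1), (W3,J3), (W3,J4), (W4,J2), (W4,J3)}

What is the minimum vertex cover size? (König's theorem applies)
Minimum vertex cover size = 4

By König's theorem: in bipartite graphs,
min vertex cover = max matching = 4

Maximum matching has size 4, so minimum vertex cover also has size 4.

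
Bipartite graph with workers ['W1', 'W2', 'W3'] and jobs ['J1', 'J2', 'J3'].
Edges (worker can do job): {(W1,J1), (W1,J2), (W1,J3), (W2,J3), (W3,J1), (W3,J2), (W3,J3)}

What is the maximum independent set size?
Maximum independent set = 3

By König's theorem:
- Min vertex cover = Max matching = 3
- Max independent set = Total vertices - Min vertex cover
- Max independent set = 6 - 3 = 3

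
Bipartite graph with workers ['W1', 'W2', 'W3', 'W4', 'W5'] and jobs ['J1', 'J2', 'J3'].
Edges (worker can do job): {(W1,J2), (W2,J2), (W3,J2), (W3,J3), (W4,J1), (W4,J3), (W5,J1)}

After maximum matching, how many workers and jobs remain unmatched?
Unmatched: 2 workers, 0 jobs

Maximum matching size: 3
Workers: 5 total, 3 matched, 2 unmatched
Jobs: 3 total, 3 matched, 0 unmatched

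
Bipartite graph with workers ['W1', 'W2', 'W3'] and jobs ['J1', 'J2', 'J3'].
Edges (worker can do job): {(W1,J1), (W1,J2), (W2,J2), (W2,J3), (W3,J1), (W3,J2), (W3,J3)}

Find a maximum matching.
Matching: {(W1,J1), (W2,J3), (W3,J2)}

Maximum matching (size 3):
  W1 → J1
  W2 → J3
  W3 → J2

Each worker is assigned to at most one job, and each job to at most one worker.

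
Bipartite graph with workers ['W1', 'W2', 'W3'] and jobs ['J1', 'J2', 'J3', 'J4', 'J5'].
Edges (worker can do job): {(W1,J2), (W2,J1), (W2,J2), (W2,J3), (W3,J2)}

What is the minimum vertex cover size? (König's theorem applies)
Minimum vertex cover size = 2

By König's theorem: in bipartite graphs,
min vertex cover = max matching = 2

Maximum matching has size 2, so minimum vertex cover also has size 2.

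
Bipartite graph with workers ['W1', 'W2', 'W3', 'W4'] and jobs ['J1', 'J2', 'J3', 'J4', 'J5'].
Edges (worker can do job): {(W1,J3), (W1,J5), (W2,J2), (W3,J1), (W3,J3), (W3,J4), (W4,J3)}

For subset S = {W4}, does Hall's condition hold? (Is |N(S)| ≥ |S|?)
Yes: |N(S)| = 1, |S| = 1

Subset S = {W4}
Neighbors N(S) = {J3}

|N(S)| = 1, |S| = 1
Hall's condition: |N(S)| ≥ |S| is satisfied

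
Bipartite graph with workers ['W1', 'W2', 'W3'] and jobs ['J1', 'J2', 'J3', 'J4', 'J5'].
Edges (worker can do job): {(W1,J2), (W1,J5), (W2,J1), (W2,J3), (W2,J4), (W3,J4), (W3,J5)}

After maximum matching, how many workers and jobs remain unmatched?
Unmatched: 0 workers, 2 jobs

Maximum matching size: 3
Workers: 3 total, 3 matched, 0 unmatched
Jobs: 5 total, 3 matched, 2 unmatched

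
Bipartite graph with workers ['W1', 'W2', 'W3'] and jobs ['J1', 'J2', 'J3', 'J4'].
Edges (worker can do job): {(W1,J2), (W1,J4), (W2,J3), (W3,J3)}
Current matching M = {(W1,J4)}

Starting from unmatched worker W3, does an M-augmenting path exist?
Yes: W3 → J3

An M-augmenting path alternates non-matching / matching edges, starting and ending at unmatched vertices.
Path: W3 → J3
(J3 is unmatched in M, so the path is augmenting.)
Flipping edges along this path would increase |M| from 1 to 2.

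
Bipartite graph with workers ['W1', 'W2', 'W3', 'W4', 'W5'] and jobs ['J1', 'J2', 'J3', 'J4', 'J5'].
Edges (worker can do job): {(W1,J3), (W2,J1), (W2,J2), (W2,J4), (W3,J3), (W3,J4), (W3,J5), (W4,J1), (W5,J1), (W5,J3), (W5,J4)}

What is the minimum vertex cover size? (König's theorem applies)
Minimum vertex cover size = 5

By König's theorem: in bipartite graphs,
min vertex cover = max matching = 5

Maximum matching has size 5, so minimum vertex cover also has size 5.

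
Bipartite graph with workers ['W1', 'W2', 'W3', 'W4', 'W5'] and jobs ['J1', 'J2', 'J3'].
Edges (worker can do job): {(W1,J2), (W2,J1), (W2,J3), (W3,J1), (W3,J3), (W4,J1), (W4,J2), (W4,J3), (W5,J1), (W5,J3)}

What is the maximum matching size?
Maximum matching size = 3

Maximum matching: {(W3,J1), (W4,J2), (W5,J3)}
Size: 3

This assigns 3 workers to 3 distinct jobs.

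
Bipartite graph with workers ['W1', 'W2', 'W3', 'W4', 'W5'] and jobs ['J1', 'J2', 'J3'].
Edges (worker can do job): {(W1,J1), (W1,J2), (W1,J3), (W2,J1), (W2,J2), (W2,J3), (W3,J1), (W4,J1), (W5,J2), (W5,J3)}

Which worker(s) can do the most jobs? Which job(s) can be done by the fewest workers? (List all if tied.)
Most versatile: W1, W2 (3 jobs); Least covered: J2, J3 (3 workers)

Worker degrees (jobs they can do): W1:3, W2:3, W3:1, W4:1, W5:2
Job degrees (workers who can do it): J1:4, J2:3, J3:3

Maximum worker degree is 3, achieved by: W1, W2
Minimum job degree is 3, achieved by: J2, J3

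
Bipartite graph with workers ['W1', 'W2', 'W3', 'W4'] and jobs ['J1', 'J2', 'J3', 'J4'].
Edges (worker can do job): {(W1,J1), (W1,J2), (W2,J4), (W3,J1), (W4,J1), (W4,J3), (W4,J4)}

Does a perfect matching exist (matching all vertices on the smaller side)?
Yes, perfect matching exists (size 4)

Perfect matching: {(W1,J2), (W2,J4), (W3,J1), (W4,J3)}
All 4 vertices on the smaller side are matched.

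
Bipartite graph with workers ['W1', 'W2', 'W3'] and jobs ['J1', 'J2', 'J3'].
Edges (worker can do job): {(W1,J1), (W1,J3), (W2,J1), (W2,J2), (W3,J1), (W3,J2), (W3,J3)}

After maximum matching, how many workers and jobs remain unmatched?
Unmatched: 0 workers, 0 jobs

Maximum matching size: 3
Workers: 3 total, 3 matched, 0 unmatched
Jobs: 3 total, 3 matched, 0 unmatched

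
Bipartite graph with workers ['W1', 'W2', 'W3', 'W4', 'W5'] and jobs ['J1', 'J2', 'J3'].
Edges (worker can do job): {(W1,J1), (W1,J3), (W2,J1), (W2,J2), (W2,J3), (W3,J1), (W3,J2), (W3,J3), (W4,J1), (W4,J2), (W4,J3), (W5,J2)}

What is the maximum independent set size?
Maximum independent set = 5

By König's theorem:
- Min vertex cover = Max matching = 3
- Max independent set = Total vertices - Min vertex cover
- Max independent set = 8 - 3 = 5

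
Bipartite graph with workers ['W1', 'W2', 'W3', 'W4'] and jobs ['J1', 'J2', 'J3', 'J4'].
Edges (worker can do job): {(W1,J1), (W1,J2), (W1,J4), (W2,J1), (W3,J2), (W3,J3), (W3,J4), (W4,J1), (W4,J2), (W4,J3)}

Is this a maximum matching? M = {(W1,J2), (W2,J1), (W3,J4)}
No, size 3 is not maximum

Proposed matching has size 3.
Maximum matching size for this graph: 4.

This is NOT maximum - can be improved to size 4.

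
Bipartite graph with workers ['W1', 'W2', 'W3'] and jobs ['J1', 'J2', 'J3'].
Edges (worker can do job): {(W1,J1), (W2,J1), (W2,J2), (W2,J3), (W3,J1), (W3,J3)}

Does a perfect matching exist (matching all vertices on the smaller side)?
Yes, perfect matching exists (size 3)

Perfect matching: {(W1,J1), (W2,J2), (W3,J3)}
All 3 vertices on the smaller side are matched.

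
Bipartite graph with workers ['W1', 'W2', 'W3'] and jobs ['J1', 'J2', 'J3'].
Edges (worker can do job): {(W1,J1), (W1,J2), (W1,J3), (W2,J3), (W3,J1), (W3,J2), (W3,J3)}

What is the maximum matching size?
Maximum matching size = 3

Maximum matching: {(W1,J1), (W2,J3), (W3,J2)}
Size: 3

This assigns 3 workers to 3 distinct jobs.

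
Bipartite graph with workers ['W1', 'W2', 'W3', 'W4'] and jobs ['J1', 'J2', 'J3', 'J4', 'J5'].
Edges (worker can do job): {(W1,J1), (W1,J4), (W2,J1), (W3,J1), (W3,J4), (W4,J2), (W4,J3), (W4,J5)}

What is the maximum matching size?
Maximum matching size = 3

Maximum matching: {(W1,J1), (W3,J4), (W4,J5)}
Size: 3

This assigns 3 workers to 3 distinct jobs.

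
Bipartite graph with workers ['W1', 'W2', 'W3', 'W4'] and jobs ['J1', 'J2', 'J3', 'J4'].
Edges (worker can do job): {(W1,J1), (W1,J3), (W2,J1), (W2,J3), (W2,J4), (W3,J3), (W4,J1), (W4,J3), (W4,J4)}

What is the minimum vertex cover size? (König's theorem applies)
Minimum vertex cover size = 3

By König's theorem: in bipartite graphs,
min vertex cover = max matching = 3

Maximum matching has size 3, so minimum vertex cover also has size 3.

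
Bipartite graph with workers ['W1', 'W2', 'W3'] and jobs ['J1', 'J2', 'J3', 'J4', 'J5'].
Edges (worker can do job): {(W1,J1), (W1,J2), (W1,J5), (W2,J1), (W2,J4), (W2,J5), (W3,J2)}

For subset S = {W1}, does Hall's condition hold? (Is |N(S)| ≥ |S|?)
Yes: |N(S)| = 3, |S| = 1

Subset S = {W1}
Neighbors N(S) = {J1, J2, J5}

|N(S)| = 3, |S| = 1
Hall's condition: |N(S)| ≥ |S| is satisfied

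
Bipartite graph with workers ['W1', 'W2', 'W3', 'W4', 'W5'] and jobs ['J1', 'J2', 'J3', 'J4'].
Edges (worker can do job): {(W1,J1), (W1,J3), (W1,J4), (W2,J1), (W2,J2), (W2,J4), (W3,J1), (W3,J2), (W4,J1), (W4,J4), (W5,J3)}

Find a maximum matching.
Matching: {(W1,J4), (W3,J2), (W4,J1), (W5,J3)}

Maximum matching (size 4):
  W1 → J4
  W3 → J2
  W4 → J1
  W5 → J3

Each worker is assigned to at most one job, and each job to at most one worker.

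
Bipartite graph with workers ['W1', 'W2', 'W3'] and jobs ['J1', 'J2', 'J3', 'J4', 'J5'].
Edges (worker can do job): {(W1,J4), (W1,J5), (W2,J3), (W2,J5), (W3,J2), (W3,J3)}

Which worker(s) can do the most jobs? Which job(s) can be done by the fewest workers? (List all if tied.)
Most versatile: W1, W2, W3 (2 jobs); Least covered: J1 (0 workers)

Worker degrees (jobs they can do): W1:2, W2:2, W3:2
Job degrees (workers who can do it): J1:0, J2:1, J3:2, J4:1, J5:2

Maximum worker degree is 2, achieved by: W1, W2, W3
Minimum job degree is 0, achieved by: J1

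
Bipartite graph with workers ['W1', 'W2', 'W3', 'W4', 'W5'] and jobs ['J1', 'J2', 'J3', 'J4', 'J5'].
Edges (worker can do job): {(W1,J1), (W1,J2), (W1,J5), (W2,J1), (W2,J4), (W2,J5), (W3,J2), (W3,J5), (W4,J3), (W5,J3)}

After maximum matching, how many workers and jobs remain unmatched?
Unmatched: 1 workers, 1 jobs

Maximum matching size: 4
Workers: 5 total, 4 matched, 1 unmatched
Jobs: 5 total, 4 matched, 1 unmatched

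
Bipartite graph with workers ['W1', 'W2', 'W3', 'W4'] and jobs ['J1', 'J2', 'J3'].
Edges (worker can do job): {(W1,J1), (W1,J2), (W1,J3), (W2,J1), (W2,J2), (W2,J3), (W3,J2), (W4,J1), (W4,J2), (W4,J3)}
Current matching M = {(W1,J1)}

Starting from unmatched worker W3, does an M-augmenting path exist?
Yes: W3 → J2

An M-augmenting path alternates non-matching / matching edges, starting and ending at unmatched vertices.
Path: W3 → J2
(J2 is unmatched in M, so the path is augmenting.)
Flipping edges along this path would increase |M| from 1 to 2.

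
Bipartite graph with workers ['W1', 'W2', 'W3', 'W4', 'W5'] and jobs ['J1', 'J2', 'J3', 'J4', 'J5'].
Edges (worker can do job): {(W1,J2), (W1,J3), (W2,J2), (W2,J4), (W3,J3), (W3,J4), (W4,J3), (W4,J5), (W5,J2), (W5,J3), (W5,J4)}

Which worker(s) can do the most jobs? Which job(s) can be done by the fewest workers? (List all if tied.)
Most versatile: W5 (3 jobs); Least covered: J1 (0 workers)

Worker degrees (jobs they can do): W1:2, W2:2, W3:2, W4:2, W5:3
Job degrees (workers who can do it): J1:0, J2:3, J3:4, J4:3, J5:1

Maximum worker degree is 3, achieved by: W5
Minimum job degree is 0, achieved by: J1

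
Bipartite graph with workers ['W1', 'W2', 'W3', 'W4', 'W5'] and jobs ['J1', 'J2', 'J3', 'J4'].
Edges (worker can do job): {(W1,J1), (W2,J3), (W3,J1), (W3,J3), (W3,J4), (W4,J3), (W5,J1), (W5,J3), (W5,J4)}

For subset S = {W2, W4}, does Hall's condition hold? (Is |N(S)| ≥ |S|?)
No: |N(S)| = 1, |S| = 2

Subset S = {W2, W4}
Neighbors N(S) = {J3}

|N(S)| = 1, |S| = 2
Hall's condition: |N(S)| ≥ |S| is NOT satisfied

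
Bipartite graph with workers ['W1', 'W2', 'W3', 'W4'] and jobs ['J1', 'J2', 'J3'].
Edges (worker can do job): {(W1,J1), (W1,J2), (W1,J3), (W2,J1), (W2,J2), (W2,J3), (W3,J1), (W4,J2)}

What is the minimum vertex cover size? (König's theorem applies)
Minimum vertex cover size = 3

By König's theorem: in bipartite graphs,
min vertex cover = max matching = 3

Maximum matching has size 3, so minimum vertex cover also has size 3.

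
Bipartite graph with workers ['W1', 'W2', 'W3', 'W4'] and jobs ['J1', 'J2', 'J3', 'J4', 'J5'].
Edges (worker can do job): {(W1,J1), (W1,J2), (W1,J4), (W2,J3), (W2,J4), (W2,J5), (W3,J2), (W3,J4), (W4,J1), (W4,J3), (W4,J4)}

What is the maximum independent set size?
Maximum independent set = 5

By König's theorem:
- Min vertex cover = Max matching = 4
- Max independent set = Total vertices - Min vertex cover
- Max independent set = 9 - 4 = 5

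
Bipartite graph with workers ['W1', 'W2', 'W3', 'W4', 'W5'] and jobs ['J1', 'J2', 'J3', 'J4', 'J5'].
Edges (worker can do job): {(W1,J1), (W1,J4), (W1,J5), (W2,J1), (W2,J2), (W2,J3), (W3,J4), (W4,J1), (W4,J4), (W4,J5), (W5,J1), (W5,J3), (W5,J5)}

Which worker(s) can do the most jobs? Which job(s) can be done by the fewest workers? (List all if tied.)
Most versatile: W1, W2, W4, W5 (3 jobs); Least covered: J2 (1 workers)

Worker degrees (jobs they can do): W1:3, W2:3, W3:1, W4:3, W5:3
Job degrees (workers who can do it): J1:4, J2:1, J3:2, J4:3, J5:3

Maximum worker degree is 3, achieved by: W1, W2, W4, W5
Minimum job degree is 1, achieved by: J2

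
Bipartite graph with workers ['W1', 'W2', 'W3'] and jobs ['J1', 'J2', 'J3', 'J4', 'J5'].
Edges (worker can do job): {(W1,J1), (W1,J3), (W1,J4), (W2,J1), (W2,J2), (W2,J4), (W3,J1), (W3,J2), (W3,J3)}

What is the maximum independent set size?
Maximum independent set = 5

By König's theorem:
- Min vertex cover = Max matching = 3
- Max independent set = Total vertices - Min vertex cover
- Max independent set = 8 - 3 = 5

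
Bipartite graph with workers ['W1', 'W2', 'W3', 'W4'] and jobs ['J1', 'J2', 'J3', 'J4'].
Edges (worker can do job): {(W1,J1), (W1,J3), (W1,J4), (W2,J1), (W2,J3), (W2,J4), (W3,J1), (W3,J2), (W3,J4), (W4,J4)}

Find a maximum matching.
Matching: {(W1,J3), (W2,J1), (W3,J2), (W4,J4)}

Maximum matching (size 4):
  W1 → J3
  W2 → J1
  W3 → J2
  W4 → J4

Each worker is assigned to at most one job, and each job to at most one worker.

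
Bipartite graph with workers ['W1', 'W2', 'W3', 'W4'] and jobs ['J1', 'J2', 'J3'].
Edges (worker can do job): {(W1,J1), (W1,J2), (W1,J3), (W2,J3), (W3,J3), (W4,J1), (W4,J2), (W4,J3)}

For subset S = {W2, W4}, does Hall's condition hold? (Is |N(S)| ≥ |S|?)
Yes: |N(S)| = 3, |S| = 2

Subset S = {W2, W4}
Neighbors N(S) = {J1, J2, J3}

|N(S)| = 3, |S| = 2
Hall's condition: |N(S)| ≥ |S| is satisfied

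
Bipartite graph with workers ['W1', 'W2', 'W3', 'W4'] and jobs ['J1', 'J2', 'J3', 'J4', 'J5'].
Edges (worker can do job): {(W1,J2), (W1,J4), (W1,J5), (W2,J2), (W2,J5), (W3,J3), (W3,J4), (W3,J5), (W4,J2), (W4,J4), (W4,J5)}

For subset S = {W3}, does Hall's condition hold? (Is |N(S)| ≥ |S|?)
Yes: |N(S)| = 3, |S| = 1

Subset S = {W3}
Neighbors N(S) = {J3, J4, J5}

|N(S)| = 3, |S| = 1
Hall's condition: |N(S)| ≥ |S| is satisfied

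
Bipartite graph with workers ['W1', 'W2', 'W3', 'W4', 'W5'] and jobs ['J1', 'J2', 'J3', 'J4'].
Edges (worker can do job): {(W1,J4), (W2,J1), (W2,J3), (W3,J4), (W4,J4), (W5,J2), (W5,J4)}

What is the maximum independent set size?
Maximum independent set = 6

By König's theorem:
- Min vertex cover = Max matching = 3
- Max independent set = Total vertices - Min vertex cover
- Max independent set = 9 - 3 = 6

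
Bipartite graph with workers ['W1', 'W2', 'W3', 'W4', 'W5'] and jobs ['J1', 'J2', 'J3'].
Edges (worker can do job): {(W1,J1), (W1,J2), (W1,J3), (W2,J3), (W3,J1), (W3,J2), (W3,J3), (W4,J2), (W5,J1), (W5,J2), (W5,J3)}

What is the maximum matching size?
Maximum matching size = 3

Maximum matching: {(W1,J3), (W3,J2), (W5,J1)}
Size: 3

This assigns 3 workers to 3 distinct jobs.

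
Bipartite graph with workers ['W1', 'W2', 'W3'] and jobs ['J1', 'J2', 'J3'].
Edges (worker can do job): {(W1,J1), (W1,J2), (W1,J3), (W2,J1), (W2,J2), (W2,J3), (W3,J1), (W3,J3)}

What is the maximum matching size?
Maximum matching size = 3

Maximum matching: {(W1,J2), (W2,J3), (W3,J1)}
Size: 3

This assigns 3 workers to 3 distinct jobs.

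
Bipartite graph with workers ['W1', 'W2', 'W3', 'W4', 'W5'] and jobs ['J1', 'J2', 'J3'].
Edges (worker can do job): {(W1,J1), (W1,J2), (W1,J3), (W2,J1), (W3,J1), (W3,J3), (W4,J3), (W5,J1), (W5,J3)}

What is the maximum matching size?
Maximum matching size = 3

Maximum matching: {(W1,J2), (W3,J1), (W5,J3)}
Size: 3

This assigns 3 workers to 3 distinct jobs.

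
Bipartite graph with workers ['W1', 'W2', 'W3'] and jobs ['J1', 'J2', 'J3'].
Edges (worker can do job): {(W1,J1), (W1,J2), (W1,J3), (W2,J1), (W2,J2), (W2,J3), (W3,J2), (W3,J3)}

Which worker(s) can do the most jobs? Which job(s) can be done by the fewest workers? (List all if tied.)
Most versatile: W1, W2 (3 jobs); Least covered: J1 (2 workers)

Worker degrees (jobs they can do): W1:3, W2:3, W3:2
Job degrees (workers who can do it): J1:2, J2:3, J3:3

Maximum worker degree is 3, achieved by: W1, W2
Minimum job degree is 2, achieved by: J1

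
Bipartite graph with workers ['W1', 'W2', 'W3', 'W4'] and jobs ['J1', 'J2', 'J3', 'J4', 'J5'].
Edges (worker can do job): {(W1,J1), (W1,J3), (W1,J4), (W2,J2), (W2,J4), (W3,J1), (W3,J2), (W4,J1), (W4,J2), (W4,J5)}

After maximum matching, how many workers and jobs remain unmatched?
Unmatched: 0 workers, 1 jobs

Maximum matching size: 4
Workers: 4 total, 4 matched, 0 unmatched
Jobs: 5 total, 4 matched, 1 unmatched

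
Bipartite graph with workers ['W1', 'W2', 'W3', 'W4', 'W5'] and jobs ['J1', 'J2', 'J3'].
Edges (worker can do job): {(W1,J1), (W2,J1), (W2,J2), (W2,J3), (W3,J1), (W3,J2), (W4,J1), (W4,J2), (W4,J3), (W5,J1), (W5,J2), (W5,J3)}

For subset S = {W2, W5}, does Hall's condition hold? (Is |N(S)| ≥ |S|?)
Yes: |N(S)| = 3, |S| = 2

Subset S = {W2, W5}
Neighbors N(S) = {J1, J2, J3}

|N(S)| = 3, |S| = 2
Hall's condition: |N(S)| ≥ |S| is satisfied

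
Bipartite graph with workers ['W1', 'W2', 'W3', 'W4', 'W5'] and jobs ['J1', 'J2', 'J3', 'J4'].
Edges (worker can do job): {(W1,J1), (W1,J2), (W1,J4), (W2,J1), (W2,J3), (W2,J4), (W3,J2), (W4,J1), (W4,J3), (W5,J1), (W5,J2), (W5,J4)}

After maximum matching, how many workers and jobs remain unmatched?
Unmatched: 1 workers, 0 jobs

Maximum matching size: 4
Workers: 5 total, 4 matched, 1 unmatched
Jobs: 4 total, 4 matched, 0 unmatched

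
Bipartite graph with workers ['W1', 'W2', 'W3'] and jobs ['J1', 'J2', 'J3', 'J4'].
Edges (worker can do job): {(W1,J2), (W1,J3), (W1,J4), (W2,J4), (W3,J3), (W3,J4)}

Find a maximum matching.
Matching: {(W1,J2), (W2,J4), (W3,J3)}

Maximum matching (size 3):
  W1 → J2
  W2 → J4
  W3 → J3

Each worker is assigned to at most one job, and each job to at most one worker.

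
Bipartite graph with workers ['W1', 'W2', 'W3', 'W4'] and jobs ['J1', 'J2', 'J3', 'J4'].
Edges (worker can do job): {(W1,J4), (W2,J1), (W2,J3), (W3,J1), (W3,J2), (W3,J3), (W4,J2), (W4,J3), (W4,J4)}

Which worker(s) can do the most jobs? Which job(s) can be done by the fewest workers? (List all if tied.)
Most versatile: W3, W4 (3 jobs); Least covered: J1, J2, J4 (2 workers)

Worker degrees (jobs they can do): W1:1, W2:2, W3:3, W4:3
Job degrees (workers who can do it): J1:2, J2:2, J3:3, J4:2

Maximum worker degree is 3, achieved by: W3, W4
Minimum job degree is 2, achieved by: J1, J2, J4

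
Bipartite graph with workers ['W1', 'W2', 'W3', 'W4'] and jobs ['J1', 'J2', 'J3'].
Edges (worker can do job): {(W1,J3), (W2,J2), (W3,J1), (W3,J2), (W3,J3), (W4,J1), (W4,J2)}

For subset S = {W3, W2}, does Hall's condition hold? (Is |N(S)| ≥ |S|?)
Yes: |N(S)| = 3, |S| = 2

Subset S = {W3, W2}
Neighbors N(S) = {J1, J2, J3}

|N(S)| = 3, |S| = 2
Hall's condition: |N(S)| ≥ |S| is satisfied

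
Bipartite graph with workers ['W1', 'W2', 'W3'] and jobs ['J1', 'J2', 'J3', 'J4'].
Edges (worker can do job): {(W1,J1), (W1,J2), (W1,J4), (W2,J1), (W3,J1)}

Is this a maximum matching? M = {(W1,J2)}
No, size 1 is not maximum

Proposed matching has size 1.
Maximum matching size for this graph: 2.

This is NOT maximum - can be improved to size 2.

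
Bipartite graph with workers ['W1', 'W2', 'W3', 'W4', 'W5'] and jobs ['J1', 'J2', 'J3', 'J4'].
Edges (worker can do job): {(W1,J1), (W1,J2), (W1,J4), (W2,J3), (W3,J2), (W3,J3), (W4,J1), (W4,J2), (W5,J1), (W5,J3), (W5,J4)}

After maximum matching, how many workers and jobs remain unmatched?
Unmatched: 1 workers, 0 jobs

Maximum matching size: 4
Workers: 5 total, 4 matched, 1 unmatched
Jobs: 4 total, 4 matched, 0 unmatched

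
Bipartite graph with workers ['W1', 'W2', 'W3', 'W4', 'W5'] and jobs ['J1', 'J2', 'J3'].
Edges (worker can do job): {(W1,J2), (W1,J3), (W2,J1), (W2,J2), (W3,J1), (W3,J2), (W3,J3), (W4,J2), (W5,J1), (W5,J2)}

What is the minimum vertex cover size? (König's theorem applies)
Minimum vertex cover size = 3

By König's theorem: in bipartite graphs,
min vertex cover = max matching = 3

Maximum matching has size 3, so minimum vertex cover also has size 3.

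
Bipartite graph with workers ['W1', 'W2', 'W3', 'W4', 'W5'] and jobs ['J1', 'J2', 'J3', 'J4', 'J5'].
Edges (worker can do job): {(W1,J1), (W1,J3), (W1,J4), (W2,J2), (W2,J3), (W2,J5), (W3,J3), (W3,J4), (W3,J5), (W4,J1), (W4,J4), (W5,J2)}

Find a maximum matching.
Matching: {(W1,J3), (W2,J5), (W3,J4), (W4,J1), (W5,J2)}

Maximum matching (size 5):
  W1 → J3
  W2 → J5
  W3 → J4
  W4 → J1
  W5 → J2

Each worker is assigned to at most one job, and each job to at most one worker.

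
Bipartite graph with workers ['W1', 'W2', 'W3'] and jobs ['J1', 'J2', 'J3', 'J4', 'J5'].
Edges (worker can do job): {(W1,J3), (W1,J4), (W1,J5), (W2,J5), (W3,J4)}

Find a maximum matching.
Matching: {(W1,J3), (W2,J5), (W3,J4)}

Maximum matching (size 3):
  W1 → J3
  W2 → J5
  W3 → J4

Each worker is assigned to at most one job, and each job to at most one worker.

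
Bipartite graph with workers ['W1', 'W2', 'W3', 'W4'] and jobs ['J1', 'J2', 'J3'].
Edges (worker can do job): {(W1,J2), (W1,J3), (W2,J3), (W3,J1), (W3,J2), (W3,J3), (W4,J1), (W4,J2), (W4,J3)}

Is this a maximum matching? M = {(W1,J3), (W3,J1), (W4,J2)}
Yes, size 3 is maximum

Proposed matching has size 3.
Maximum matching size for this graph: 3.

This is a maximum matching.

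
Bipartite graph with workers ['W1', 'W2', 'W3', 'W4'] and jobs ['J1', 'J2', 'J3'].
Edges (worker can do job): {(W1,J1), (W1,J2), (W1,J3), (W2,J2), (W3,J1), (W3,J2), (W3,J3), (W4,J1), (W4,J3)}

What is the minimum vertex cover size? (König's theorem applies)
Minimum vertex cover size = 3

By König's theorem: in bipartite graphs,
min vertex cover = max matching = 3

Maximum matching has size 3, so minimum vertex cover also has size 3.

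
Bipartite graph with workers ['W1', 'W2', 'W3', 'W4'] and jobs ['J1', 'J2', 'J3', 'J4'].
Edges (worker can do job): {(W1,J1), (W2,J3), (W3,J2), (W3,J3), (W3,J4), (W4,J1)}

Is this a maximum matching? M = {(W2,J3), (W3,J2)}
No, size 2 is not maximum

Proposed matching has size 2.
Maximum matching size for this graph: 3.

This is NOT maximum - can be improved to size 3.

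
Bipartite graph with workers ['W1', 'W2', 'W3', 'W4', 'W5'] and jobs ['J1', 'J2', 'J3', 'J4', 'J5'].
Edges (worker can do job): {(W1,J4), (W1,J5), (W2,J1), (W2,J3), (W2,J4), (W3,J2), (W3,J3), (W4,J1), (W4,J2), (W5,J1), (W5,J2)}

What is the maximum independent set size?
Maximum independent set = 5

By König's theorem:
- Min vertex cover = Max matching = 5
- Max independent set = Total vertices - Min vertex cover
- Max independent set = 10 - 5 = 5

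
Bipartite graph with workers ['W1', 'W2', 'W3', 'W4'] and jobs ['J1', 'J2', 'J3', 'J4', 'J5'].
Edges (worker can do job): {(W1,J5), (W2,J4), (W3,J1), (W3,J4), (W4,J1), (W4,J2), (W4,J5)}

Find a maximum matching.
Matching: {(W1,J5), (W2,J4), (W3,J1), (W4,J2)}

Maximum matching (size 4):
  W1 → J5
  W2 → J4
  W3 → J1
  W4 → J2

Each worker is assigned to at most one job, and each job to at most one worker.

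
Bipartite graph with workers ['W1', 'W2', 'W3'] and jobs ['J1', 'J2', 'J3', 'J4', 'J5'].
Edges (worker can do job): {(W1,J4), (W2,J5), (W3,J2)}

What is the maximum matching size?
Maximum matching size = 3

Maximum matching: {(W1,J4), (W2,J5), (W3,J2)}
Size: 3

This assigns 3 workers to 3 distinct jobs.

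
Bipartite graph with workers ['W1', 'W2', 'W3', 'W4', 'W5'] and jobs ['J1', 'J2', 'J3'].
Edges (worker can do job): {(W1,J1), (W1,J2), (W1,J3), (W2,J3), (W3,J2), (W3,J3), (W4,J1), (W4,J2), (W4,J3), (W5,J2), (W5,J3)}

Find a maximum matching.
Matching: {(W3,J2), (W4,J1), (W5,J3)}

Maximum matching (size 3):
  W3 → J2
  W4 → J1
  W5 → J3

Each worker is assigned to at most one job, and each job to at most one worker.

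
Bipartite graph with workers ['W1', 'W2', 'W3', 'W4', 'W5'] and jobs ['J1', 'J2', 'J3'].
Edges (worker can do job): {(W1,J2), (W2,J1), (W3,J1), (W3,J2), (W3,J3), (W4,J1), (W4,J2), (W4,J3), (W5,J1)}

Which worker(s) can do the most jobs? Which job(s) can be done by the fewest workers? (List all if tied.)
Most versatile: W3, W4 (3 jobs); Least covered: J3 (2 workers)

Worker degrees (jobs they can do): W1:1, W2:1, W3:3, W4:3, W5:1
Job degrees (workers who can do it): J1:4, J2:3, J3:2

Maximum worker degree is 3, achieved by: W3, W4
Minimum job degree is 2, achieved by: J3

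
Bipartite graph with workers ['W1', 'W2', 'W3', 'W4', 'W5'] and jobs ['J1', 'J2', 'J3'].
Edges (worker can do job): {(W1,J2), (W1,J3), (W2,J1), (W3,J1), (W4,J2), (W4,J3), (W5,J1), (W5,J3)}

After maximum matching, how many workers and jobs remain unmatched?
Unmatched: 2 workers, 0 jobs

Maximum matching size: 3
Workers: 5 total, 3 matched, 2 unmatched
Jobs: 3 total, 3 matched, 0 unmatched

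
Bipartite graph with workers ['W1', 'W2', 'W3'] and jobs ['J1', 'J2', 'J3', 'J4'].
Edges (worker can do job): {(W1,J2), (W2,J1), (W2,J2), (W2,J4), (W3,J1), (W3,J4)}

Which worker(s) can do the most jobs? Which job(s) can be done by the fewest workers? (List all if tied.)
Most versatile: W2 (3 jobs); Least covered: J3 (0 workers)

Worker degrees (jobs they can do): W1:1, W2:3, W3:2
Job degrees (workers who can do it): J1:2, J2:2, J3:0, J4:2

Maximum worker degree is 3, achieved by: W2
Minimum job degree is 0, achieved by: J3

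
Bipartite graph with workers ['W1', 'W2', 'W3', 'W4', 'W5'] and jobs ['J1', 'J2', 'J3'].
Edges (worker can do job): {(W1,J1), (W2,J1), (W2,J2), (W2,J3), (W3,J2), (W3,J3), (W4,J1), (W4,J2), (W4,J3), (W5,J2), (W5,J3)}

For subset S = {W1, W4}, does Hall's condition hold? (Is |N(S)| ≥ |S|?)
Yes: |N(S)| = 3, |S| = 2

Subset S = {W1, W4}
Neighbors N(S) = {J1, J2, J3}

|N(S)| = 3, |S| = 2
Hall's condition: |N(S)| ≥ |S| is satisfied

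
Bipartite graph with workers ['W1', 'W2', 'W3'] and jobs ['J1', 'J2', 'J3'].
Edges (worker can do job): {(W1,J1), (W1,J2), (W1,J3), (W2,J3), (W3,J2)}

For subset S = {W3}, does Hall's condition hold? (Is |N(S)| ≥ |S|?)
Yes: |N(S)| = 1, |S| = 1

Subset S = {W3}
Neighbors N(S) = {J2}

|N(S)| = 1, |S| = 1
Hall's condition: |N(S)| ≥ |S| is satisfied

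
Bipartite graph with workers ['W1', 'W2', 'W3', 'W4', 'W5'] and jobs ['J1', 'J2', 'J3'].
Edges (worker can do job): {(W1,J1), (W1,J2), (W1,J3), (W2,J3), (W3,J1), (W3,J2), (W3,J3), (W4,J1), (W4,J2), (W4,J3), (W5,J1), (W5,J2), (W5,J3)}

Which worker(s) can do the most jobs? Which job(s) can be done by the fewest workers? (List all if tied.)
Most versatile: W1, W3, W4, W5 (3 jobs); Least covered: J1, J2 (4 workers)

Worker degrees (jobs they can do): W1:3, W2:1, W3:3, W4:3, W5:3
Job degrees (workers who can do it): J1:4, J2:4, J3:5

Maximum worker degree is 3, achieved by: W1, W3, W4, W5
Minimum job degree is 4, achieved by: J1, J2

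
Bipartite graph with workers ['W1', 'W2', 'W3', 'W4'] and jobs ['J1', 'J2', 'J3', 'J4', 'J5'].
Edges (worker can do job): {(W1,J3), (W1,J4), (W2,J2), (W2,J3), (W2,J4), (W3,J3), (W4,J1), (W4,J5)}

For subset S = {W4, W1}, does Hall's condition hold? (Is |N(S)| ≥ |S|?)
Yes: |N(S)| = 4, |S| = 2

Subset S = {W4, W1}
Neighbors N(S) = {J1, J3, J4, J5}

|N(S)| = 4, |S| = 2
Hall's condition: |N(S)| ≥ |S| is satisfied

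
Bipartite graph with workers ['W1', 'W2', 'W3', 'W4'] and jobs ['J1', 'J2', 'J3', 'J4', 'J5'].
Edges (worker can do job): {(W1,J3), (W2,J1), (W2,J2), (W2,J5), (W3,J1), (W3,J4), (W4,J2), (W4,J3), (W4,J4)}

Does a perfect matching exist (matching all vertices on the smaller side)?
Yes, perfect matching exists (size 4)

Perfect matching: {(W1,J3), (W2,J1), (W3,J4), (W4,J2)}
All 4 vertices on the smaller side are matched.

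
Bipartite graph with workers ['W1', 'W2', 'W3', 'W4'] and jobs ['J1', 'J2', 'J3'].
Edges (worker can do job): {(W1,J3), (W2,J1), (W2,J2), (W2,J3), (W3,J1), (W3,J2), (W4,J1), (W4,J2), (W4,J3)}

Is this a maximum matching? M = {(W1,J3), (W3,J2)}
No, size 2 is not maximum

Proposed matching has size 2.
Maximum matching size for this graph: 3.

This is NOT maximum - can be improved to size 3.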